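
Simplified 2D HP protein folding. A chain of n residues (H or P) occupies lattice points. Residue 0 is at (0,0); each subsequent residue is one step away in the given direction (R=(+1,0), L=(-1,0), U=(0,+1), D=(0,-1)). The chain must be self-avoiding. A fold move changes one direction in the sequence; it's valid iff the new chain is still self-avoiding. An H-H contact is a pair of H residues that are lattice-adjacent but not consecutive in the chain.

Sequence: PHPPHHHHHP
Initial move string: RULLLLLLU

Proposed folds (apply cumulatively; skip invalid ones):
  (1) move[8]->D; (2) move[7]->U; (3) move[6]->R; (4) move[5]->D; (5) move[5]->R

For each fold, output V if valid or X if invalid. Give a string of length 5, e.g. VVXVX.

Initial: RULLLLLLU -> [(0, 0), (1, 0), (1, 1), (0, 1), (-1, 1), (-2, 1), (-3, 1), (-4, 1), (-5, 1), (-5, 2)]
Fold 1: move[8]->D => RULLLLLLD VALID
Fold 2: move[7]->U => RULLLLLUD INVALID (collision), skipped
Fold 3: move[6]->R => RULLLLRLD INVALID (collision), skipped
Fold 4: move[5]->D => RULLLDLLD VALID
Fold 5: move[5]->R => RULLLRLLD INVALID (collision), skipped

Answer: VXXVX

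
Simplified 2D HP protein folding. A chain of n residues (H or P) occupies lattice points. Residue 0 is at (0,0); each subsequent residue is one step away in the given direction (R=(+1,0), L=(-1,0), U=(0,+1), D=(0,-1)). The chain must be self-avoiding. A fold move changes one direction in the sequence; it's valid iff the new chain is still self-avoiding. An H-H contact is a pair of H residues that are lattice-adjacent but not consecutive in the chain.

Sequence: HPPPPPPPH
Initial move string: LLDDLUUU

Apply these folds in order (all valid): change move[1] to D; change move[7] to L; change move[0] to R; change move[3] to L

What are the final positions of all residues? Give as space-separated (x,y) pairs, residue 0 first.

Answer: (0,0) (1,0) (1,-1) (1,-2) (0,-2) (-1,-2) (-1,-1) (-1,0) (-2,0)

Derivation:
Initial moves: LLDDLUUU
Fold: move[1]->D => LDDDLUUU (positions: [(0, 0), (-1, 0), (-1, -1), (-1, -2), (-1, -3), (-2, -3), (-2, -2), (-2, -1), (-2, 0)])
Fold: move[7]->L => LDDDLUUL (positions: [(0, 0), (-1, 0), (-1, -1), (-1, -2), (-1, -3), (-2, -3), (-2, -2), (-2, -1), (-3, -1)])
Fold: move[0]->R => RDDDLUUL (positions: [(0, 0), (1, 0), (1, -1), (1, -2), (1, -3), (0, -3), (0, -2), (0, -1), (-1, -1)])
Fold: move[3]->L => RDDLLUUL (positions: [(0, 0), (1, 0), (1, -1), (1, -2), (0, -2), (-1, -2), (-1, -1), (-1, 0), (-2, 0)])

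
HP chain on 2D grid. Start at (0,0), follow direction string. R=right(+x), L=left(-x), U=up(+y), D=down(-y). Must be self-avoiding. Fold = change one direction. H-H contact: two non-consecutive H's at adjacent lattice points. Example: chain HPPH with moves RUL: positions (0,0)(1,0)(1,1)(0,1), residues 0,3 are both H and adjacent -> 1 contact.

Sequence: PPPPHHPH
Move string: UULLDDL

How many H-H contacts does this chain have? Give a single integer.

Positions: [(0, 0), (0, 1), (0, 2), (-1, 2), (-2, 2), (-2, 1), (-2, 0), (-3, 0)]
No H-H contacts found.

Answer: 0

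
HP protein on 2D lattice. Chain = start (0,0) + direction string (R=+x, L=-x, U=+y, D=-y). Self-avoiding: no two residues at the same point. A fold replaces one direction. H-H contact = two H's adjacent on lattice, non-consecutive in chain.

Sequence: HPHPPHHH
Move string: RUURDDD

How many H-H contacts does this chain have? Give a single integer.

Positions: [(0, 0), (1, 0), (1, 1), (1, 2), (2, 2), (2, 1), (2, 0), (2, -1)]
H-H contact: residue 2 @(1,1) - residue 5 @(2, 1)

Answer: 1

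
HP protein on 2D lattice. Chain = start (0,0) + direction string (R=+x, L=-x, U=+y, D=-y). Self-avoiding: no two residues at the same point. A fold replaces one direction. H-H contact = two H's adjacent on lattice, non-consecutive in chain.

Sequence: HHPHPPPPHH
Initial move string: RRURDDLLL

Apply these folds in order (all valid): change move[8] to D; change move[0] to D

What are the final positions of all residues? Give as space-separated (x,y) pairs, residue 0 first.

Answer: (0,0) (0,-1) (1,-1) (1,0) (2,0) (2,-1) (2,-2) (1,-2) (0,-2) (0,-3)

Derivation:
Initial moves: RRURDDLLL
Fold: move[8]->D => RRURDDLLD (positions: [(0, 0), (1, 0), (2, 0), (2, 1), (3, 1), (3, 0), (3, -1), (2, -1), (1, -1), (1, -2)])
Fold: move[0]->D => DRURDDLLD (positions: [(0, 0), (0, -1), (1, -1), (1, 0), (2, 0), (2, -1), (2, -2), (1, -2), (0, -2), (0, -3)])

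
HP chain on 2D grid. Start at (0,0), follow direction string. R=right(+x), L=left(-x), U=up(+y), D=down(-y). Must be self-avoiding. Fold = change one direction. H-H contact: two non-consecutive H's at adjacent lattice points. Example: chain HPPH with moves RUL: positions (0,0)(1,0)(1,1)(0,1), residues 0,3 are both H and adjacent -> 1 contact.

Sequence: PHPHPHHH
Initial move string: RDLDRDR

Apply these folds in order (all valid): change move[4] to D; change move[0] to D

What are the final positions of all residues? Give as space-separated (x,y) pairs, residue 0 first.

Answer: (0,0) (0,-1) (0,-2) (-1,-2) (-1,-3) (-1,-4) (-1,-5) (0,-5)

Derivation:
Initial moves: RDLDRDR
Fold: move[4]->D => RDLDDDR (positions: [(0, 0), (1, 0), (1, -1), (0, -1), (0, -2), (0, -3), (0, -4), (1, -4)])
Fold: move[0]->D => DDLDDDR (positions: [(0, 0), (0, -1), (0, -2), (-1, -2), (-1, -3), (-1, -4), (-1, -5), (0, -5)])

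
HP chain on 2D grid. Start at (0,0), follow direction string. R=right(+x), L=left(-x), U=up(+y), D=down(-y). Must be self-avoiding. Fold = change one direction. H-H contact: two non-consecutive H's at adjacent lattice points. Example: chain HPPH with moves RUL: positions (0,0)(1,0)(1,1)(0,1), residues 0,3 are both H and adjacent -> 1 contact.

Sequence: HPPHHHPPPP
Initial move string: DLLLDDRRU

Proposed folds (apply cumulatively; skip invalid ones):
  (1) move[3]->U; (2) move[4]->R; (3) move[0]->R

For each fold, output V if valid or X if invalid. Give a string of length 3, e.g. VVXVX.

Initial: DLLLDDRRU -> [(0, 0), (0, -1), (-1, -1), (-2, -1), (-3, -1), (-3, -2), (-3, -3), (-2, -3), (-1, -3), (-1, -2)]
Fold 1: move[3]->U => DLLUDDRRU INVALID (collision), skipped
Fold 2: move[4]->R => DLLLRDRRU INVALID (collision), skipped
Fold 3: move[0]->R => RLLLDDRRU INVALID (collision), skipped

Answer: XXX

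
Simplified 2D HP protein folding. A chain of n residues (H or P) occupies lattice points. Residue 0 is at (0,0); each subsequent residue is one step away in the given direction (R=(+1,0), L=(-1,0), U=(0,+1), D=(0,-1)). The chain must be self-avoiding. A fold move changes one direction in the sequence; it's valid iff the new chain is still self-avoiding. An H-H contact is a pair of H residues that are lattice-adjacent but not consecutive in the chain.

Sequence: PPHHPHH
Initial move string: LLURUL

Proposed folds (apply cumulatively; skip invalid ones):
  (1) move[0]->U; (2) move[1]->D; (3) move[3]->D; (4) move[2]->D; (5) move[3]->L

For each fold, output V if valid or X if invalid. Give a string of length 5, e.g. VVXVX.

Answer: VXXXV

Derivation:
Initial: LLURUL -> [(0, 0), (-1, 0), (-2, 0), (-2, 1), (-1, 1), (-1, 2), (-2, 2)]
Fold 1: move[0]->U => ULURUL VALID
Fold 2: move[1]->D => UDURUL INVALID (collision), skipped
Fold 3: move[3]->D => ULUDUL INVALID (collision), skipped
Fold 4: move[2]->D => ULDRUL INVALID (collision), skipped
Fold 5: move[3]->L => ULULUL VALID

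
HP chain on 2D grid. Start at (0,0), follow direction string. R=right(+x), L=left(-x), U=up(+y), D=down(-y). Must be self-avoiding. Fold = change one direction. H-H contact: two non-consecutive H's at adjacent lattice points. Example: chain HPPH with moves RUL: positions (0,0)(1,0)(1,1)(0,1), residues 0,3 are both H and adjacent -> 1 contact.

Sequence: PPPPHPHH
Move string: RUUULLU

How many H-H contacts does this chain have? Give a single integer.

Answer: 0

Derivation:
Positions: [(0, 0), (1, 0), (1, 1), (1, 2), (1, 3), (0, 3), (-1, 3), (-1, 4)]
No H-H contacts found.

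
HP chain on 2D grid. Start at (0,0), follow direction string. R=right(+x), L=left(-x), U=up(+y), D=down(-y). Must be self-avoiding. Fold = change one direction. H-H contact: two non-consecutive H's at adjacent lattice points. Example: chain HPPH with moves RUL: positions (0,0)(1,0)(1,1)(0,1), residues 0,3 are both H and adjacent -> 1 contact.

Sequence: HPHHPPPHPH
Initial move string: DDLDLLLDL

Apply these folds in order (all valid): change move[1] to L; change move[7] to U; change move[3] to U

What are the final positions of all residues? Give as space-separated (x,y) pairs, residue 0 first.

Answer: (0,0) (0,-1) (-1,-1) (-2,-1) (-2,0) (-3,0) (-4,0) (-5,0) (-5,1) (-6,1)

Derivation:
Initial moves: DDLDLLLDL
Fold: move[1]->L => DLLDLLLDL (positions: [(0, 0), (0, -1), (-1, -1), (-2, -1), (-2, -2), (-3, -2), (-4, -2), (-5, -2), (-5, -3), (-6, -3)])
Fold: move[7]->U => DLLDLLLUL (positions: [(0, 0), (0, -1), (-1, -1), (-2, -1), (-2, -2), (-3, -2), (-4, -2), (-5, -2), (-5, -1), (-6, -1)])
Fold: move[3]->U => DLLULLLUL (positions: [(0, 0), (0, -1), (-1, -1), (-2, -1), (-2, 0), (-3, 0), (-4, 0), (-5, 0), (-5, 1), (-6, 1)])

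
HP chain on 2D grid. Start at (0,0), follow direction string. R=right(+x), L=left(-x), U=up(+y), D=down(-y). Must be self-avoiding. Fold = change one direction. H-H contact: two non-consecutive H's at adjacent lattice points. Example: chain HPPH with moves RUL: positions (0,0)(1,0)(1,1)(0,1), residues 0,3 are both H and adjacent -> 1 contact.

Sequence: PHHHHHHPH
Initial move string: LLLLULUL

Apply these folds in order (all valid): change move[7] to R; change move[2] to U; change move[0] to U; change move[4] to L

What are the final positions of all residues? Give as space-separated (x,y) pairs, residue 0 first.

Answer: (0,0) (0,1) (-1,1) (-1,2) (-2,2) (-3,2) (-4,2) (-4,3) (-3,3)

Derivation:
Initial moves: LLLLULUL
Fold: move[7]->R => LLLLULUR (positions: [(0, 0), (-1, 0), (-2, 0), (-3, 0), (-4, 0), (-4, 1), (-5, 1), (-5, 2), (-4, 2)])
Fold: move[2]->U => LLULULUR (positions: [(0, 0), (-1, 0), (-2, 0), (-2, 1), (-3, 1), (-3, 2), (-4, 2), (-4, 3), (-3, 3)])
Fold: move[0]->U => ULULULUR (positions: [(0, 0), (0, 1), (-1, 1), (-1, 2), (-2, 2), (-2, 3), (-3, 3), (-3, 4), (-2, 4)])
Fold: move[4]->L => ULULLLUR (positions: [(0, 0), (0, 1), (-1, 1), (-1, 2), (-2, 2), (-3, 2), (-4, 2), (-4, 3), (-3, 3)])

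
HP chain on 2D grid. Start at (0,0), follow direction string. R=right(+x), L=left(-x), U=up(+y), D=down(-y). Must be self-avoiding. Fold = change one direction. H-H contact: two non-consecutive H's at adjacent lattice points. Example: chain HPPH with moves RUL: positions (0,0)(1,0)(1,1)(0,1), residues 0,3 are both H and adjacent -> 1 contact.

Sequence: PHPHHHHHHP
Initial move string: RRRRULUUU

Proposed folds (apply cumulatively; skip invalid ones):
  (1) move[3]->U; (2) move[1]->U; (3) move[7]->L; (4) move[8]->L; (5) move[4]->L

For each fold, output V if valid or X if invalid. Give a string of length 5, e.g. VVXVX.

Answer: VVVVV

Derivation:
Initial: RRRRULUUU -> [(0, 0), (1, 0), (2, 0), (3, 0), (4, 0), (4, 1), (3, 1), (3, 2), (3, 3), (3, 4)]
Fold 1: move[3]->U => RRRUULUUU VALID
Fold 2: move[1]->U => RURUULUUU VALID
Fold 3: move[7]->L => RURUULULU VALID
Fold 4: move[8]->L => RURUULULL VALID
Fold 5: move[4]->L => RURULLULL VALID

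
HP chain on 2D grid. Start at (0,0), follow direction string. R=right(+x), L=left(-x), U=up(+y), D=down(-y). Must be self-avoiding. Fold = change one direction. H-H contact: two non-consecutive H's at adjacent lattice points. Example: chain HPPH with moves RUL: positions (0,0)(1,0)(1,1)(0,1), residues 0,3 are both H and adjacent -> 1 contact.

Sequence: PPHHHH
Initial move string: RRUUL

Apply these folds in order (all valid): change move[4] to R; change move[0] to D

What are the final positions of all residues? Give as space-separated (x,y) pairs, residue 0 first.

Answer: (0,0) (0,-1) (1,-1) (1,0) (1,1) (2,1)

Derivation:
Initial moves: RRUUL
Fold: move[4]->R => RRUUR (positions: [(0, 0), (1, 0), (2, 0), (2, 1), (2, 2), (3, 2)])
Fold: move[0]->D => DRUUR (positions: [(0, 0), (0, -1), (1, -1), (1, 0), (1, 1), (2, 1)])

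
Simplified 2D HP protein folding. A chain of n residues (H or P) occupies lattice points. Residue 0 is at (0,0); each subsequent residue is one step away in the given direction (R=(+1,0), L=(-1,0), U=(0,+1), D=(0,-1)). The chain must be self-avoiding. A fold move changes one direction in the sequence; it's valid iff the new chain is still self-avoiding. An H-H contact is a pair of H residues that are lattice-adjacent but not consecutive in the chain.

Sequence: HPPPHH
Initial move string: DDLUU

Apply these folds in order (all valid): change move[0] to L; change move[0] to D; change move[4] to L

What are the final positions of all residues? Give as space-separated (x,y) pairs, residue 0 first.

Answer: (0,0) (0,-1) (0,-2) (-1,-2) (-1,-1) (-2,-1)

Derivation:
Initial moves: DDLUU
Fold: move[0]->L => LDLUU (positions: [(0, 0), (-1, 0), (-1, -1), (-2, -1), (-2, 0), (-2, 1)])
Fold: move[0]->D => DDLUU (positions: [(0, 0), (0, -1), (0, -2), (-1, -2), (-1, -1), (-1, 0)])
Fold: move[4]->L => DDLUL (positions: [(0, 0), (0, -1), (0, -2), (-1, -2), (-1, -1), (-2, -1)])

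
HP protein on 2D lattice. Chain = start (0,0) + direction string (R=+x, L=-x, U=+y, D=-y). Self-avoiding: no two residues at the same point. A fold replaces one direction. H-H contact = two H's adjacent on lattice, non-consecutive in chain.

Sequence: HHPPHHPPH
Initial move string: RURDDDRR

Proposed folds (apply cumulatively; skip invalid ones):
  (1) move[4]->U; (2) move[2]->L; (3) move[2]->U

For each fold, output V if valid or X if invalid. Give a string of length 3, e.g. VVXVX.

Answer: XXX

Derivation:
Initial: RURDDDRR -> [(0, 0), (1, 0), (1, 1), (2, 1), (2, 0), (2, -1), (2, -2), (3, -2), (4, -2)]
Fold 1: move[4]->U => RURDUDRR INVALID (collision), skipped
Fold 2: move[2]->L => RULDDDRR INVALID (collision), skipped
Fold 3: move[2]->U => RUUDDDRR INVALID (collision), skipped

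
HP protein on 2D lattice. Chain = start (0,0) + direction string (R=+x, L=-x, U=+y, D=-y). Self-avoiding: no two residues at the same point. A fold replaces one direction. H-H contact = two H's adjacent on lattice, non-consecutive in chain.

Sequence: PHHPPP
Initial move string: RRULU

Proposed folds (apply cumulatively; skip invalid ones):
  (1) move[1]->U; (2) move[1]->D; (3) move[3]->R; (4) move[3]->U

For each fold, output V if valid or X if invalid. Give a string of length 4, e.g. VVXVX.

Initial: RRULU -> [(0, 0), (1, 0), (2, 0), (2, 1), (1, 1), (1, 2)]
Fold 1: move[1]->U => RUULU VALID
Fold 2: move[1]->D => RDULU INVALID (collision), skipped
Fold 3: move[3]->R => RUURU VALID
Fold 4: move[3]->U => RUUUU VALID

Answer: VXVV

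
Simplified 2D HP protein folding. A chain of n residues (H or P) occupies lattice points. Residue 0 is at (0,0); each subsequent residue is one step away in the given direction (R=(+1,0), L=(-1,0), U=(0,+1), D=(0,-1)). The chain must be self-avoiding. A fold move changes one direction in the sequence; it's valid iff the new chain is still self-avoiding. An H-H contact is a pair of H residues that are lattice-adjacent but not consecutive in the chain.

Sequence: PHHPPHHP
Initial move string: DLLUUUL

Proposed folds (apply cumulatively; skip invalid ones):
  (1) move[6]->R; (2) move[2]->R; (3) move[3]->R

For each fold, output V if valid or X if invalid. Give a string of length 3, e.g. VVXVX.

Initial: DLLUUUL -> [(0, 0), (0, -1), (-1, -1), (-2, -1), (-2, 0), (-2, 1), (-2, 2), (-3, 2)]
Fold 1: move[6]->R => DLLUUUR VALID
Fold 2: move[2]->R => DLRUUUR INVALID (collision), skipped
Fold 3: move[3]->R => DLLRUUR INVALID (collision), skipped

Answer: VXX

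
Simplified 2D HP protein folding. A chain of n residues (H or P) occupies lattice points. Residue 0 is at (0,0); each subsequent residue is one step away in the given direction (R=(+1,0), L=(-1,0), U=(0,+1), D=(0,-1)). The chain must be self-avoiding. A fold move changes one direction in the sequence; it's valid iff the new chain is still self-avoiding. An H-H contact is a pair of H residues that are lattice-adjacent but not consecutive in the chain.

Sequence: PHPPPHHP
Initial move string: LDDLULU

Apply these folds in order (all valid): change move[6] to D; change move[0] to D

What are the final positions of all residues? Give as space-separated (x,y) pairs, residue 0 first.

Initial moves: LDDLULU
Fold: move[6]->D => LDDLULD (positions: [(0, 0), (-1, 0), (-1, -1), (-1, -2), (-2, -2), (-2, -1), (-3, -1), (-3, -2)])
Fold: move[0]->D => DDDLULD (positions: [(0, 0), (0, -1), (0, -2), (0, -3), (-1, -3), (-1, -2), (-2, -2), (-2, -3)])

Answer: (0,0) (0,-1) (0,-2) (0,-3) (-1,-3) (-1,-2) (-2,-2) (-2,-3)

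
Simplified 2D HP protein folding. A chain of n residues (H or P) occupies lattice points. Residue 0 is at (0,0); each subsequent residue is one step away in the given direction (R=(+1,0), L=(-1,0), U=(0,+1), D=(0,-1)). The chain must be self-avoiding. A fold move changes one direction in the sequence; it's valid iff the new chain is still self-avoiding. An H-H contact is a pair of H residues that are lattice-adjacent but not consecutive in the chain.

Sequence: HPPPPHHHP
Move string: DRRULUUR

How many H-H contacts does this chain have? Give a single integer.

Positions: [(0, 0), (0, -1), (1, -1), (2, -1), (2, 0), (1, 0), (1, 1), (1, 2), (2, 2)]
H-H contact: residue 0 @(0,0) - residue 5 @(1, 0)

Answer: 1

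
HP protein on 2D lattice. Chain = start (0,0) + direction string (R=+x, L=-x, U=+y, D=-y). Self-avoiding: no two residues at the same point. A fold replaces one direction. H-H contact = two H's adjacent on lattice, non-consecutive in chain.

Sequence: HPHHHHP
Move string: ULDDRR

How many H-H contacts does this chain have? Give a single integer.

Answer: 2

Derivation:
Positions: [(0, 0), (0, 1), (-1, 1), (-1, 0), (-1, -1), (0, -1), (1, -1)]
H-H contact: residue 0 @(0,0) - residue 3 @(-1, 0)
H-H contact: residue 0 @(0,0) - residue 5 @(0, -1)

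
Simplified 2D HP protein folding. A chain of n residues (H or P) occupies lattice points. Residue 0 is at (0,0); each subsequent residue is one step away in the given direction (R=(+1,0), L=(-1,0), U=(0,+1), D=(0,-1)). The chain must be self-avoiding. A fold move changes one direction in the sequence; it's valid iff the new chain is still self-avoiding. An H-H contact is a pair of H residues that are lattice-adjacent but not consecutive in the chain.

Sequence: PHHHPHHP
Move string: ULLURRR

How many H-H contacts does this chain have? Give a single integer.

Positions: [(0, 0), (0, 1), (-1, 1), (-2, 1), (-2, 2), (-1, 2), (0, 2), (1, 2)]
H-H contact: residue 1 @(0,1) - residue 6 @(0, 2)
H-H contact: residue 2 @(-1,1) - residue 5 @(-1, 2)

Answer: 2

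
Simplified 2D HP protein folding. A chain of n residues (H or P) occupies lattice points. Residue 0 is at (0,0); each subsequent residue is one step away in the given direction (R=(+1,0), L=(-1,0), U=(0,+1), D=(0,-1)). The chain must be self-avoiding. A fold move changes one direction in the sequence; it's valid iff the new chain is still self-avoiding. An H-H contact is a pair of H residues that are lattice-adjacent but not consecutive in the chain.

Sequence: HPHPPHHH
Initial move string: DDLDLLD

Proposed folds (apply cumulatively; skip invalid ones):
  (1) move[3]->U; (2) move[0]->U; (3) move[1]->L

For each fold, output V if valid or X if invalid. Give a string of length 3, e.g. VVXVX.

Initial: DDLDLLD -> [(0, 0), (0, -1), (0, -2), (-1, -2), (-1, -3), (-2, -3), (-3, -3), (-3, -4)]
Fold 1: move[3]->U => DDLULLD VALID
Fold 2: move[0]->U => UDLULLD INVALID (collision), skipped
Fold 3: move[1]->L => DLLULLD VALID

Answer: VXV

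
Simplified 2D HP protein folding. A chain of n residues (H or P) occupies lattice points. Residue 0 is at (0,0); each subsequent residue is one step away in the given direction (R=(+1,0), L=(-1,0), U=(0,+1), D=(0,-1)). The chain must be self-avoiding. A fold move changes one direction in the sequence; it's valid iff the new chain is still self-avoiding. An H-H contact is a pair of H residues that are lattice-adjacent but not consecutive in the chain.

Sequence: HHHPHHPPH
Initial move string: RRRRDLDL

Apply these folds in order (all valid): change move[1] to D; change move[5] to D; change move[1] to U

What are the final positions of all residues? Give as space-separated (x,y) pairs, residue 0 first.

Initial moves: RRRRDLDL
Fold: move[1]->D => RDRRDLDL (positions: [(0, 0), (1, 0), (1, -1), (2, -1), (3, -1), (3, -2), (2, -2), (2, -3), (1, -3)])
Fold: move[5]->D => RDRRDDDL (positions: [(0, 0), (1, 0), (1, -1), (2, -1), (3, -1), (3, -2), (3, -3), (3, -4), (2, -4)])
Fold: move[1]->U => RURRDDDL (positions: [(0, 0), (1, 0), (1, 1), (2, 1), (3, 1), (3, 0), (3, -1), (3, -2), (2, -2)])

Answer: (0,0) (1,0) (1,1) (2,1) (3,1) (3,0) (3,-1) (3,-2) (2,-2)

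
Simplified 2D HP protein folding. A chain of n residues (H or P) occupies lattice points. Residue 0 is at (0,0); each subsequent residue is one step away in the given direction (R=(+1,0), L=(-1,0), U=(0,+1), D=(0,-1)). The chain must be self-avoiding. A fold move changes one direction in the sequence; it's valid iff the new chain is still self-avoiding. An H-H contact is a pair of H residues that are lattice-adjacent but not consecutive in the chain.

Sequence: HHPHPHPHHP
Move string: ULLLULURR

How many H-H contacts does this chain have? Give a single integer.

Positions: [(0, 0), (0, 1), (-1, 1), (-2, 1), (-3, 1), (-3, 2), (-4, 2), (-4, 3), (-3, 3), (-2, 3)]
H-H contact: residue 5 @(-3,2) - residue 8 @(-3, 3)

Answer: 1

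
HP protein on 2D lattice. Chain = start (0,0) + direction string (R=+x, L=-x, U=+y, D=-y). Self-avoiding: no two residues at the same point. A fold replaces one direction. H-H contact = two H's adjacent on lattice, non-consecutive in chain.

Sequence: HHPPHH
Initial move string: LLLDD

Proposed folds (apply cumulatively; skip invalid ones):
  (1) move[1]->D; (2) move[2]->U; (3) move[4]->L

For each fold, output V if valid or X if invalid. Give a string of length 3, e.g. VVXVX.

Initial: LLLDD -> [(0, 0), (-1, 0), (-2, 0), (-3, 0), (-3, -1), (-3, -2)]
Fold 1: move[1]->D => LDLDD VALID
Fold 2: move[2]->U => LDUDD INVALID (collision), skipped
Fold 3: move[4]->L => LDLDL VALID

Answer: VXV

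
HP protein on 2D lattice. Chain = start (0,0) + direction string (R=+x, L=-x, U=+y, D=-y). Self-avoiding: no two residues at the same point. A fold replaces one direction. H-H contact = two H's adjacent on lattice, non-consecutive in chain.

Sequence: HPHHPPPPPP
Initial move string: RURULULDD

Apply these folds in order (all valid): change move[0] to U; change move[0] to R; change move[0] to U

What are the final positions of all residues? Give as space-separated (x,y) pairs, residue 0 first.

Answer: (0,0) (0,1) (0,2) (1,2) (1,3) (0,3) (0,4) (-1,4) (-1,3) (-1,2)

Derivation:
Initial moves: RURULULDD
Fold: move[0]->U => UURULULDD (positions: [(0, 0), (0, 1), (0, 2), (1, 2), (1, 3), (0, 3), (0, 4), (-1, 4), (-1, 3), (-1, 2)])
Fold: move[0]->R => RURULULDD (positions: [(0, 0), (1, 0), (1, 1), (2, 1), (2, 2), (1, 2), (1, 3), (0, 3), (0, 2), (0, 1)])
Fold: move[0]->U => UURULULDD (positions: [(0, 0), (0, 1), (0, 2), (1, 2), (1, 3), (0, 3), (0, 4), (-1, 4), (-1, 3), (-1, 2)])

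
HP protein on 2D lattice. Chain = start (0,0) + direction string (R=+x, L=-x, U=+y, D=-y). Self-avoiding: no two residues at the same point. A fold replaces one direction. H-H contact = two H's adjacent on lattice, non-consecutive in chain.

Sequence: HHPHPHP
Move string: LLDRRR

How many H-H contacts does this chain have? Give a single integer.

Answer: 1

Derivation:
Positions: [(0, 0), (-1, 0), (-2, 0), (-2, -1), (-1, -1), (0, -1), (1, -1)]
H-H contact: residue 0 @(0,0) - residue 5 @(0, -1)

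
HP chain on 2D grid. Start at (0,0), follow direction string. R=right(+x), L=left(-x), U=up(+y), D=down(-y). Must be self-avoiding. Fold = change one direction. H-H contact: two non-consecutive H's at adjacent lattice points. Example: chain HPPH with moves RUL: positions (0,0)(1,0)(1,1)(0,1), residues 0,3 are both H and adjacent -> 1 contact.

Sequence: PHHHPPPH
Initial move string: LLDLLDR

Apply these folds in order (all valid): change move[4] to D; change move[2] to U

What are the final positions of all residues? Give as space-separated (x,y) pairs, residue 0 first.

Initial moves: LLDLLDR
Fold: move[4]->D => LLDLDDR (positions: [(0, 0), (-1, 0), (-2, 0), (-2, -1), (-3, -1), (-3, -2), (-3, -3), (-2, -3)])
Fold: move[2]->U => LLULDDR (positions: [(0, 0), (-1, 0), (-2, 0), (-2, 1), (-3, 1), (-3, 0), (-3, -1), (-2, -1)])

Answer: (0,0) (-1,0) (-2,0) (-2,1) (-3,1) (-3,0) (-3,-1) (-2,-1)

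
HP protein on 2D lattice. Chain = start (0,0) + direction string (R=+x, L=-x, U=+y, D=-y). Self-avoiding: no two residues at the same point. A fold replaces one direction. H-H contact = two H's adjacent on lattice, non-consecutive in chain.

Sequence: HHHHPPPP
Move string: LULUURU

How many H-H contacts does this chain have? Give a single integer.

Positions: [(0, 0), (-1, 0), (-1, 1), (-2, 1), (-2, 2), (-2, 3), (-1, 3), (-1, 4)]
No H-H contacts found.

Answer: 0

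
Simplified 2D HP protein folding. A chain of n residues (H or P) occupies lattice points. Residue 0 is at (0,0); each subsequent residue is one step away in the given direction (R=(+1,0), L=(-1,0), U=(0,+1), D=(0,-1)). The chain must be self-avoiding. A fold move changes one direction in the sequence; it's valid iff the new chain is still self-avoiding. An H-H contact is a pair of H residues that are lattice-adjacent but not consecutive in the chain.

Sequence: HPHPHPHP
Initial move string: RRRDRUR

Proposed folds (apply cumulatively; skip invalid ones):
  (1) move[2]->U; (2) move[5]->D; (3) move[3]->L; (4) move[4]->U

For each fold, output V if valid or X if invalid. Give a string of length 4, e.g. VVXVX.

Initial: RRRDRUR -> [(0, 0), (1, 0), (2, 0), (3, 0), (3, -1), (4, -1), (4, 0), (5, 0)]
Fold 1: move[2]->U => RRUDRUR INVALID (collision), skipped
Fold 2: move[5]->D => RRRDRDR VALID
Fold 3: move[3]->L => RRRLRDR INVALID (collision), skipped
Fold 4: move[4]->U => RRRDUDR INVALID (collision), skipped

Answer: XVXX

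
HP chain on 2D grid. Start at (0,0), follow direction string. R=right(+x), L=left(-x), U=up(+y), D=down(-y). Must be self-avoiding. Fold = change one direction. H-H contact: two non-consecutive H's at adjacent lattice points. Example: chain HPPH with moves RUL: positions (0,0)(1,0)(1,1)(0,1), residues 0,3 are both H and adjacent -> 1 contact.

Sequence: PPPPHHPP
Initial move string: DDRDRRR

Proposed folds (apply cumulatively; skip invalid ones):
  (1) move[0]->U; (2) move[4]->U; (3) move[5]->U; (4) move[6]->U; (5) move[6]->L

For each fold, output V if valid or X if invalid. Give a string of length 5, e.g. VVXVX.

Initial: DDRDRRR -> [(0, 0), (0, -1), (0, -2), (1, -2), (1, -3), (2, -3), (3, -3), (4, -3)]
Fold 1: move[0]->U => UDRDRRR INVALID (collision), skipped
Fold 2: move[4]->U => DDRDURR INVALID (collision), skipped
Fold 3: move[5]->U => DDRDRUR VALID
Fold 4: move[6]->U => DDRDRUU VALID
Fold 5: move[6]->L => DDRDRUL INVALID (collision), skipped

Answer: XXVVX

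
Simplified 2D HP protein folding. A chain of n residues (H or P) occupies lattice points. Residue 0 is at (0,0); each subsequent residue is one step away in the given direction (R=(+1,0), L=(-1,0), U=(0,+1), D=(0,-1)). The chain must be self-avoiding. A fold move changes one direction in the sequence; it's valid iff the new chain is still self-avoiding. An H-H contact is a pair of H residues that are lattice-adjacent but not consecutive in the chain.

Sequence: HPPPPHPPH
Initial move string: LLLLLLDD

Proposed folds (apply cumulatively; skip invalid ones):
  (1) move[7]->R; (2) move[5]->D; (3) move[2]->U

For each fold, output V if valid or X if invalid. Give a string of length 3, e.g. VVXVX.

Initial: LLLLLLDD -> [(0, 0), (-1, 0), (-2, 0), (-3, 0), (-4, 0), (-5, 0), (-6, 0), (-6, -1), (-6, -2)]
Fold 1: move[7]->R => LLLLLLDR VALID
Fold 2: move[5]->D => LLLLLDDR VALID
Fold 3: move[2]->U => LLULLDDR VALID

Answer: VVV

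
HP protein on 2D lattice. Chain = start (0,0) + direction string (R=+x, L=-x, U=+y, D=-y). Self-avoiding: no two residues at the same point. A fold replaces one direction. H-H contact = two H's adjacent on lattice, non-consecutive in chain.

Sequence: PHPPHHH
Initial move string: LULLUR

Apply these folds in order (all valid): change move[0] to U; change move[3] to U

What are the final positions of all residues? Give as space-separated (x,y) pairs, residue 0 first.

Initial moves: LULLUR
Fold: move[0]->U => UULLUR (positions: [(0, 0), (0, 1), (0, 2), (-1, 2), (-2, 2), (-2, 3), (-1, 3)])
Fold: move[3]->U => UULUUR (positions: [(0, 0), (0, 1), (0, 2), (-1, 2), (-1, 3), (-1, 4), (0, 4)])

Answer: (0,0) (0,1) (0,2) (-1,2) (-1,3) (-1,4) (0,4)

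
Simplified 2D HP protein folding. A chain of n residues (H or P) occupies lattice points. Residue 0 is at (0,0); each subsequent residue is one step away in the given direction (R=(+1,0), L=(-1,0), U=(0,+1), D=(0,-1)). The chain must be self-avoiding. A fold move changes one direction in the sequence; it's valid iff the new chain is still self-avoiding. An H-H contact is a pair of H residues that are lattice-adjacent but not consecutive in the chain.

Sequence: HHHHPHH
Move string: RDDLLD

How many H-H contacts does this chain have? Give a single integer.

Positions: [(0, 0), (1, 0), (1, -1), (1, -2), (0, -2), (-1, -2), (-1, -3)]
No H-H contacts found.

Answer: 0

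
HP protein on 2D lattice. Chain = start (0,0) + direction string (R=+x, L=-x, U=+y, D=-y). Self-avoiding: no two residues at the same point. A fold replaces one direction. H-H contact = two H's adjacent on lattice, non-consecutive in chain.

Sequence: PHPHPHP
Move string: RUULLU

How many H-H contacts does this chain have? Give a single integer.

Positions: [(0, 0), (1, 0), (1, 1), (1, 2), (0, 2), (-1, 2), (-1, 3)]
No H-H contacts found.

Answer: 0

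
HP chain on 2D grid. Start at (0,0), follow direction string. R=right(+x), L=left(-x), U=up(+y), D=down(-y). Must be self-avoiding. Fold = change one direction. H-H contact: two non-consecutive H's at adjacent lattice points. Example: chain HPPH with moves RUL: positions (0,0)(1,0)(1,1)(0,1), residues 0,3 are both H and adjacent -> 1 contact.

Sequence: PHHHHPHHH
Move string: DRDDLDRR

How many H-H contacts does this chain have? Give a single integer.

Answer: 1

Derivation:
Positions: [(0, 0), (0, -1), (1, -1), (1, -2), (1, -3), (0, -3), (0, -4), (1, -4), (2, -4)]
H-H contact: residue 4 @(1,-3) - residue 7 @(1, -4)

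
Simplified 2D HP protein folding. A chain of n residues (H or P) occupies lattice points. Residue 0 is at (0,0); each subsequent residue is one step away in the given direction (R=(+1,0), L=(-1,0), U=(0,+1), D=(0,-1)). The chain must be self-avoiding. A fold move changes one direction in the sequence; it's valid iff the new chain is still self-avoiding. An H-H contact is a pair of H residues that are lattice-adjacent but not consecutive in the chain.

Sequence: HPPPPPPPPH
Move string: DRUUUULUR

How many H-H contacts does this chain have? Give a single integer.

Positions: [(0, 0), (0, -1), (1, -1), (1, 0), (1, 1), (1, 2), (1, 3), (0, 3), (0, 4), (1, 4)]
No H-H contacts found.

Answer: 0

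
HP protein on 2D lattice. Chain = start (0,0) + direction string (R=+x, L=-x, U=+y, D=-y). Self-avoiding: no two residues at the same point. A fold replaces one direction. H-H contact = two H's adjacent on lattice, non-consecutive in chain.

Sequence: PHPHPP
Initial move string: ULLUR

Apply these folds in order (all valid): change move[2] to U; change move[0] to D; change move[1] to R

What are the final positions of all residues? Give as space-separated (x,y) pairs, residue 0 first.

Initial moves: ULLUR
Fold: move[2]->U => ULUUR (positions: [(0, 0), (0, 1), (-1, 1), (-1, 2), (-1, 3), (0, 3)])
Fold: move[0]->D => DLUUR (positions: [(0, 0), (0, -1), (-1, -1), (-1, 0), (-1, 1), (0, 1)])
Fold: move[1]->R => DRUUR (positions: [(0, 0), (0, -1), (1, -1), (1, 0), (1, 1), (2, 1)])

Answer: (0,0) (0,-1) (1,-1) (1,0) (1,1) (2,1)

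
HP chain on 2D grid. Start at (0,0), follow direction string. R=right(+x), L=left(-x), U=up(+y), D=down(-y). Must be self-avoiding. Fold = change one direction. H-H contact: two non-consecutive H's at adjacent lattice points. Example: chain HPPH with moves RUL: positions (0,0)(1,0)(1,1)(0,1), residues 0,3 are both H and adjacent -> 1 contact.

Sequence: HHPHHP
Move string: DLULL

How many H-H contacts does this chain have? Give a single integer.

Positions: [(0, 0), (0, -1), (-1, -1), (-1, 0), (-2, 0), (-3, 0)]
H-H contact: residue 0 @(0,0) - residue 3 @(-1, 0)

Answer: 1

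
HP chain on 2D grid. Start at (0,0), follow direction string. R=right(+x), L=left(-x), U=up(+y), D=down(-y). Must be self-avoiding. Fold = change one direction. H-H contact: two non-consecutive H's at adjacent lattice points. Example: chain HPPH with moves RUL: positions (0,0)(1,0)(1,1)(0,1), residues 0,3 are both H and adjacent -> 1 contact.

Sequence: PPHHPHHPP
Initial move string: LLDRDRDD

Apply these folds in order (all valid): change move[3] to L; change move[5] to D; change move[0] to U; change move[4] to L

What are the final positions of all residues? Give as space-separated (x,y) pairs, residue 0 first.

Answer: (0,0) (0,1) (-1,1) (-1,0) (-2,0) (-3,0) (-3,-1) (-3,-2) (-3,-3)

Derivation:
Initial moves: LLDRDRDD
Fold: move[3]->L => LLDLDRDD (positions: [(0, 0), (-1, 0), (-2, 0), (-2, -1), (-3, -1), (-3, -2), (-2, -2), (-2, -3), (-2, -4)])
Fold: move[5]->D => LLDLDDDD (positions: [(0, 0), (-1, 0), (-2, 0), (-2, -1), (-3, -1), (-3, -2), (-3, -3), (-3, -4), (-3, -5)])
Fold: move[0]->U => ULDLDDDD (positions: [(0, 0), (0, 1), (-1, 1), (-1, 0), (-2, 0), (-2, -1), (-2, -2), (-2, -3), (-2, -4)])
Fold: move[4]->L => ULDLLDDD (positions: [(0, 0), (0, 1), (-1, 1), (-1, 0), (-2, 0), (-3, 0), (-3, -1), (-3, -2), (-3, -3)])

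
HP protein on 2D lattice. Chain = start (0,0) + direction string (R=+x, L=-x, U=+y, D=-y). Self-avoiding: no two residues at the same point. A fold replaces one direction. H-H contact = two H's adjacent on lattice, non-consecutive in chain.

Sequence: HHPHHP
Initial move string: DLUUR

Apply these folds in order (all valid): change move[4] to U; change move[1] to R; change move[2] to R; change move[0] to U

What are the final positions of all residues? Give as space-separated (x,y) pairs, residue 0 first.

Initial moves: DLUUR
Fold: move[4]->U => DLUUU (positions: [(0, 0), (0, -1), (-1, -1), (-1, 0), (-1, 1), (-1, 2)])
Fold: move[1]->R => DRUUU (positions: [(0, 0), (0, -1), (1, -1), (1, 0), (1, 1), (1, 2)])
Fold: move[2]->R => DRRUU (positions: [(0, 0), (0, -1), (1, -1), (2, -1), (2, 0), (2, 1)])
Fold: move[0]->U => URRUU (positions: [(0, 0), (0, 1), (1, 1), (2, 1), (2, 2), (2, 3)])

Answer: (0,0) (0,1) (1,1) (2,1) (2,2) (2,3)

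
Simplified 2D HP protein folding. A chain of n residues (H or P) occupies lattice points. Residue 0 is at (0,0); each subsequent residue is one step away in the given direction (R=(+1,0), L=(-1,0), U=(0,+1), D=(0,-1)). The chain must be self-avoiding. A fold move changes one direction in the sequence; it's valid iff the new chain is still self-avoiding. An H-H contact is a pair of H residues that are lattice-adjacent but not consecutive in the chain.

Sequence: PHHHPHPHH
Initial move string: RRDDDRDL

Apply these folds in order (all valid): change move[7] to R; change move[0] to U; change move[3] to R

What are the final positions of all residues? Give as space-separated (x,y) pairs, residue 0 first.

Initial moves: RRDDDRDL
Fold: move[7]->R => RRDDDRDR (positions: [(0, 0), (1, 0), (2, 0), (2, -1), (2, -2), (2, -3), (3, -3), (3, -4), (4, -4)])
Fold: move[0]->U => URDDDRDR (positions: [(0, 0), (0, 1), (1, 1), (1, 0), (1, -1), (1, -2), (2, -2), (2, -3), (3, -3)])
Fold: move[3]->R => URDRDRDR (positions: [(0, 0), (0, 1), (1, 1), (1, 0), (2, 0), (2, -1), (3, -1), (3, -2), (4, -2)])

Answer: (0,0) (0,1) (1,1) (1,0) (2,0) (2,-1) (3,-1) (3,-2) (4,-2)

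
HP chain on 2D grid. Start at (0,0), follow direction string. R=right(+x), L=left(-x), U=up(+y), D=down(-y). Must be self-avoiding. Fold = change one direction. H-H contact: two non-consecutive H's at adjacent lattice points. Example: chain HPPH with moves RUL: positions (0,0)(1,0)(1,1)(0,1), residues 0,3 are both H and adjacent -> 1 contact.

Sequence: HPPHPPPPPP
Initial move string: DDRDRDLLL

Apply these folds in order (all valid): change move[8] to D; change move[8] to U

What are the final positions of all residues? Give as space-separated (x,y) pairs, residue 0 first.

Answer: (0,0) (0,-1) (0,-2) (1,-2) (1,-3) (2,-3) (2,-4) (1,-4) (0,-4) (0,-3)

Derivation:
Initial moves: DDRDRDLLL
Fold: move[8]->D => DDRDRDLLD (positions: [(0, 0), (0, -1), (0, -2), (1, -2), (1, -3), (2, -3), (2, -4), (1, -4), (0, -4), (0, -5)])
Fold: move[8]->U => DDRDRDLLU (positions: [(0, 0), (0, -1), (0, -2), (1, -2), (1, -3), (2, -3), (2, -4), (1, -4), (0, -4), (0, -3)])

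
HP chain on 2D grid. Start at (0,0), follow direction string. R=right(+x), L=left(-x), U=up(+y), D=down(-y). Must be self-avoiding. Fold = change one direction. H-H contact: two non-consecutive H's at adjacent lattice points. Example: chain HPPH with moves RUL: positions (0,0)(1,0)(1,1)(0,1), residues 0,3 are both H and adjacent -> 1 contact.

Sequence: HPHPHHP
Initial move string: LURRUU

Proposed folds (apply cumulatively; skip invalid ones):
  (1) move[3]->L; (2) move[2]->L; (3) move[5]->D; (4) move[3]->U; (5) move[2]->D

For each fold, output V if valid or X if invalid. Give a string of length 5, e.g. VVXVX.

Initial: LURRUU -> [(0, 0), (-1, 0), (-1, 1), (0, 1), (1, 1), (1, 2), (1, 3)]
Fold 1: move[3]->L => LURLUU INVALID (collision), skipped
Fold 2: move[2]->L => LULRUU INVALID (collision), skipped
Fold 3: move[5]->D => LURRUD INVALID (collision), skipped
Fold 4: move[3]->U => LURUUU VALID
Fold 5: move[2]->D => LUDUUU INVALID (collision), skipped

Answer: XXXVX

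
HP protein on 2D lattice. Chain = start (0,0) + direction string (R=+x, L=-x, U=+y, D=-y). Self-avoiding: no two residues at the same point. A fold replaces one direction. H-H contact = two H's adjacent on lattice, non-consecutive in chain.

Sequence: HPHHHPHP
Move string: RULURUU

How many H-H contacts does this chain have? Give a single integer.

Positions: [(0, 0), (1, 0), (1, 1), (0, 1), (0, 2), (1, 2), (1, 3), (1, 4)]
H-H contact: residue 0 @(0,0) - residue 3 @(0, 1)

Answer: 1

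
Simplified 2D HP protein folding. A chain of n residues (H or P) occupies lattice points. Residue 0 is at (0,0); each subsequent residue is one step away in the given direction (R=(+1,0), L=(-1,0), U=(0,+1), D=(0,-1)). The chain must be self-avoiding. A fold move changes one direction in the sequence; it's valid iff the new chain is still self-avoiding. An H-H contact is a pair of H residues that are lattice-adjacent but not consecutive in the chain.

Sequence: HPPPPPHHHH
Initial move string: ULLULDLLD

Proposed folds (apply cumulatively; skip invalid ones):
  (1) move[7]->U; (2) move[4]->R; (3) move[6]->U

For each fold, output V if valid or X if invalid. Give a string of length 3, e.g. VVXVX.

Initial: ULLULDLLD -> [(0, 0), (0, 1), (-1, 1), (-2, 1), (-2, 2), (-3, 2), (-3, 1), (-4, 1), (-5, 1), (-5, 0)]
Fold 1: move[7]->U => ULLULDLUD INVALID (collision), skipped
Fold 2: move[4]->R => ULLURDLLD INVALID (collision), skipped
Fold 3: move[6]->U => ULLULDULD INVALID (collision), skipped

Answer: XXX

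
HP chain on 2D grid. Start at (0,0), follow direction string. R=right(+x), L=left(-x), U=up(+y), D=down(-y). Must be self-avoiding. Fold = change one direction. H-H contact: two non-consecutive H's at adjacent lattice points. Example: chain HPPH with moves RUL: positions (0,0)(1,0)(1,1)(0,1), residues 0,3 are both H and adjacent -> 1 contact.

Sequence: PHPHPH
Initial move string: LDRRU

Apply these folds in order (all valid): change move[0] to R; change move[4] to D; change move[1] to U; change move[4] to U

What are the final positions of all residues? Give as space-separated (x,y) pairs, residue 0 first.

Answer: (0,0) (1,0) (1,1) (2,1) (3,1) (3,2)

Derivation:
Initial moves: LDRRU
Fold: move[0]->R => RDRRU (positions: [(0, 0), (1, 0), (1, -1), (2, -1), (3, -1), (3, 0)])
Fold: move[4]->D => RDRRD (positions: [(0, 0), (1, 0), (1, -1), (2, -1), (3, -1), (3, -2)])
Fold: move[1]->U => RURRD (positions: [(0, 0), (1, 0), (1, 1), (2, 1), (3, 1), (3, 0)])
Fold: move[4]->U => RURRU (positions: [(0, 0), (1, 0), (1, 1), (2, 1), (3, 1), (3, 2)])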